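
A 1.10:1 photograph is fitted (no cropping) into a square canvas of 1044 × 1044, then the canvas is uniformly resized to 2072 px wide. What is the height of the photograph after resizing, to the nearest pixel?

Fitted into 1044×1044, the photograph spans the width; its height is 1044 / 1.100 ≈ 949.09 px.
Scaling 1044 → 2072 is ×1.9847, so the height becomes 949.09 × 1.9847 ≈ 1883.64 px.

1884 px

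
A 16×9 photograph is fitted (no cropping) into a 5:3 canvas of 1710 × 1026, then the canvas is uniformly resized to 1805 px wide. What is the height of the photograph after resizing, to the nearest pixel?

In the 1710×1026 frame the photograph fills the width: height = 1710 × 9/16 ≈ 961.88 px.
Scaling 1710 → 1805 is ×1.0556, so the height becomes 961.88 × 1.0556 ≈ 1015.31 px.

1015 px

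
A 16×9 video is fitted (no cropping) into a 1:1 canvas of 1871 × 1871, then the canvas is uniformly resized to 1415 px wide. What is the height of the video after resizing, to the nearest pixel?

At 1871×1871 the video is width-limited, so height = 1871 × 9/16 ≈ 1052.44 px.
Scaling 1871 → 1415 is ×0.7563, so the height becomes 1052.44 × 0.7563 ≈ 795.94 px.

796 px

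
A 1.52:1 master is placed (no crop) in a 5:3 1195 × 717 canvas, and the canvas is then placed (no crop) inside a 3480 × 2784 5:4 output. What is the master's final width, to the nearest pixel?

1.52:1 in 1195×717: fills the height, so the master is 1089.84 × 717.00.
Second fit — the 5:3 canvas into 3480×2784 spans the width: 3480.00 × 2088.00 (×2.9121 from 1195×717).
So the master's width is 1089.84 × 2.9121 ≈ 3173.76.

3174 px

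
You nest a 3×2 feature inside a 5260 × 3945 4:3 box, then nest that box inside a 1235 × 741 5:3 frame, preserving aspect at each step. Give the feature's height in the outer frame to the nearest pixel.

659 px

First fit — 3×2 into 5260×3945 spans the width: 5260.00 × 3506.67.
4:3 in 1235×741: fills the height, so the intermediate becomes 988.00 × 741.00 — a scale of ×0.1878.
So the feature's height is 3506.67 × 0.1878 ≈ 658.67.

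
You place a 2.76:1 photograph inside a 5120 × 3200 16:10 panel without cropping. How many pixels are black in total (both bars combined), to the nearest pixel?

2.76:1 is wider than 16:10, so it spans the full width.
Content height = 5120 / 2.760 ≈ 1855.0725 px.
Black = 3200 − 1855.0725 = 1344.9275 px.
Bar area = 1344.9275 × 5120 ≈ 6886029 px.

6886029 pixels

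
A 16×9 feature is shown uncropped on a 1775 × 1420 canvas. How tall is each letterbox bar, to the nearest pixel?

211 px

16×9 (1.778) > 5:4 (1.250), so the feature fills the width.
Content height = 1775 × 9/16 ≈ 998.44 px.
1420 − 998.44 = 421.56 px of bars (210.78 each).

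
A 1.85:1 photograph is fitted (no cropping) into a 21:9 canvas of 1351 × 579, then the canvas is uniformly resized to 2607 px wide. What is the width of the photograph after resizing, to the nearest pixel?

2067 px

At 1351×579 the photograph is height-limited, so width = 579 × 1.850 ≈ 1071.15 px.
Scaling 1351 → 2607 is ×1.9297, so the width becomes 1071.15 × 1.9297 ≈ 2066.98 px.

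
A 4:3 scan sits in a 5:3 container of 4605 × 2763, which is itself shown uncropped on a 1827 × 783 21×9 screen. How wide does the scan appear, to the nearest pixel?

4:3 in 4605×2763: fills the height, so the scan is 3684.00 × 2763.00.
Second fit — the 5:3 canvas into 1827×783 spans the height: 1305.00 × 783.00 (×0.2834 from 4605×2763).
The scan scales with it: width 3684.00 × 0.2834 ≈ 1044.00.

1044 px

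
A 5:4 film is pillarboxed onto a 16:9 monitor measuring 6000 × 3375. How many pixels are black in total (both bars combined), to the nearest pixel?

6011719 pixels

Since 1.250 < 1.778, the film is height-limited.
That makes the image 4218.7500 px wide (3375 × 5/4).
Leftover width: 6000 − 4218.7500 = 1781.2500 px.
Bar area = 1781.2500 × 3375 ≈ 6011719 px.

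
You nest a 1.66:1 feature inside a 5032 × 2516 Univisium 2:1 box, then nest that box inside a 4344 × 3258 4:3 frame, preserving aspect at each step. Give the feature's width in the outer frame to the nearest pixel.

3606 px

Inside the 5032×2516 canvas the feature is height-limited at 4176.56 × 2516.00.
The Univisium 2:1 canvas is width-limited in 4344×3258, giving 4344.00 × 2172.00; scale factor 0.8633.
So the feature's width is 4176.56 × 0.8633 ≈ 3605.52.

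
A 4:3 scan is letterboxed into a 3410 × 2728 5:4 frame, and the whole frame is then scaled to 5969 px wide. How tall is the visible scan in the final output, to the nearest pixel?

4477 px

At 3410×2728 the scan is width-limited, so height = 3410 × 3/4 ≈ 2557.50 px.
The frame scales by 5969/3410 = 1.7504; 2557.50 × 1.7504 ≈ 4476.75 px.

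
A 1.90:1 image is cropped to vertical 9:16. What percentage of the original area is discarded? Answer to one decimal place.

Going from 1.90:1 to vertical 9:16 means cutting width while keeping height.
Fraction kept = (0.562)/(1.900) ≈ 29.61%, so 70.39% is lost.

70.4%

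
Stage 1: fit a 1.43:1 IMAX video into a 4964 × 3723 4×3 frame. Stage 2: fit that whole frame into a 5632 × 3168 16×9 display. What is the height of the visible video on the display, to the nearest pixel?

2954 px

Inside the 4964×3723 canvas the video is width-limited at 4964.00 × 3471.33.
Second fit — the 4×3 canvas into 5632×3168 spans the height: 4224.00 × 3168.00 (×0.8509 from 4964×3723).
So the video's height is 3471.33 × 0.8509 ≈ 2953.85.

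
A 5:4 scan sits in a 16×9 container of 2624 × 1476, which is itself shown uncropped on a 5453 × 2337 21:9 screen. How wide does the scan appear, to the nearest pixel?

2921 px

5:4 in 2624×1476: fills the height, so the scan is 1845.00 × 1476.00.
Second fit — the 16×9 canvas into 5453×2337 spans the height: 4154.67 × 2337.00 (×1.5833 from 2624×1476).
The scan scales with it: width 1845.00 × 1.5833 ≈ 2921.25.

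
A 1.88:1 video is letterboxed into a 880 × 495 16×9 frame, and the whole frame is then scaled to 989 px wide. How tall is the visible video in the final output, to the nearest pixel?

526 px

Fitted into 880×495, the video spans the width; its height is 880 / 1.880 ≈ 468.09 px.
Scaling 880 → 989 is ×1.1239, so the height becomes 468.09 × 1.1239 ≈ 526.06 px.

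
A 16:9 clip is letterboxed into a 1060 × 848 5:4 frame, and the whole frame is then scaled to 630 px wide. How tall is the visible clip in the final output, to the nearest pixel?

In the 1060×848 frame the clip fills the width: height = 1060 × 9/16 ≈ 596.25 px.
Scaling 1060 → 630 is ×0.5943, so the height becomes 596.25 × 0.5943 ≈ 354.38 px.

354 px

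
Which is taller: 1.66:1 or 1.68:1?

1.66:1

1.66 and 1.68; 1.68 > 1.66. The smaller width-to-height ratio is the taller frame.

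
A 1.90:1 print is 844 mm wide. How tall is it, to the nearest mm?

Height = 844 / 1.900 = 444.21.

444 mm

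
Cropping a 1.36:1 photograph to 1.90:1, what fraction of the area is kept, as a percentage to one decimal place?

71.6%

1.90:1 is wider than 1.36:1, so the crop keeps the full width and trims the height.
Fraction kept = (1.360)/(1.900) ≈ 71.58%.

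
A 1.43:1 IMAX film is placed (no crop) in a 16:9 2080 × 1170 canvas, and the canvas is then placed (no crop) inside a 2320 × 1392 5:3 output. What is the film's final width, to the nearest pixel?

1866 px

First fit — 1.43:1 IMAX into 2080×1170 spans the height: 1673.10 × 1170.00.
Second fit — the 16:9 canvas into 2320×1392 spans the width: 2320.00 × 1305.00 (×1.1154 from 2080×1170).
So the film's width is 1673.10 × 1.1154 ≈ 1866.15.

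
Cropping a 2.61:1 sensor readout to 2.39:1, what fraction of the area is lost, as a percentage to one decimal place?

The height stays; only width is cut (since 2.39:1 is narrower than 2.61:1).
Fraction kept = (2.390)/(2.610) ≈ 91.57%, so 8.43% is lost.

8.4%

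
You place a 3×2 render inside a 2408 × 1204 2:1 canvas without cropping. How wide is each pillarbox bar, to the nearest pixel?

301 px

3×2 (1.500) < 2:1 (2.000), so the render fills the height.
That makes the image 1806.00 px wide (1204 × 3/2).
Leftover width: 2408 − 1806.00 = 602.00 px → 301.00 each side.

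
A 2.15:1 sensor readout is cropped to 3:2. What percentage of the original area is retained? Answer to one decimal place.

Going from 2.15:1 to 3:2 means cutting width while keeping height.
Fraction kept = (1.500)/(2.150) ≈ 69.77%.

69.8%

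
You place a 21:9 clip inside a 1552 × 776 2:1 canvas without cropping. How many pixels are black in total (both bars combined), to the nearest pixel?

21:9 is wider than 2:1, so it spans the full width.
The clip is 1552 × 9/21 ≈ 665.1429 px tall.
776 − 665.1429 = 110.8571 px of bars.
Bar area = 110.8571 × 1552 ≈ 172050 px.

172050 pixels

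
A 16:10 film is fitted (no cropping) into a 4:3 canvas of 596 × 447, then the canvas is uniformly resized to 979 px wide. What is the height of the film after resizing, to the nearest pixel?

Fitted into 596×447, the film spans the width; its height is 596 × 10/16 ≈ 372.50 px.
Resizing to 979 px wide multiplies everything by 1.6426: 372.50 → 611.88 px.

612 px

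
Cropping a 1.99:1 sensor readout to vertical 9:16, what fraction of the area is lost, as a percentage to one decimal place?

vertical 9:16 is narrower than 1.99:1, so the crop keeps the full height and trims the width.
Fraction kept = (0.562)/(1.990) ≈ 28.27%, so 71.73% is lost.

71.7%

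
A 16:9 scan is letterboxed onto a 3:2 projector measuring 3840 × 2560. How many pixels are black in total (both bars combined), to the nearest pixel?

1536000 pixels

16:9 (1.778) > 3:2 (1.500), so the scan fills the width.
That makes the image 2160.0000 px tall (3840 × 9/16).
Black = 2560 − 2160.0000 = 400.0000 px.
That's 400.0000 × 3840 ≈ 1536000 black pixels.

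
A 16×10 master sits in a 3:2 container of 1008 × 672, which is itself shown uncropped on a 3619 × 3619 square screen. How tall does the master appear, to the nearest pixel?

2262 px

16×10 in 1008×672: fills the width, so the master is 1008.00 × 630.00.
3:2 in 3619×3619: fills the width, so the intermediate becomes 3619.00 × 2412.67 — a scale of ×3.5903.
So the master's height is 630.00 × 3.5903 ≈ 2261.88.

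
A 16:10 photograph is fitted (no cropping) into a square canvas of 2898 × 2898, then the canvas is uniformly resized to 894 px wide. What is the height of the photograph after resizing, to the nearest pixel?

Fitted into 2898×2898, the photograph spans the width; its height is 2898 × 10/16 ≈ 1811.25 px.
The frame scales by 894/2898 = 0.3085; 1811.25 × 0.3085 ≈ 558.75 px.

559 px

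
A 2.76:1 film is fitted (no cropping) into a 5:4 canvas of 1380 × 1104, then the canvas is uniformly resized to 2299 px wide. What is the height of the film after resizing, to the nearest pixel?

Fitted into 1380×1104, the film spans the width; its height is 1380 / 2.760 ≈ 500.00 px.
The frame scales by 2299/1380 = 1.6659; 500.00 × 1.6659 ≈ 832.97 px.

833 px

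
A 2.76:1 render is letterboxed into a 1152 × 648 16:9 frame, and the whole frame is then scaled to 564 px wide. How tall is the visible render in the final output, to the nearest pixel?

204 px

Fitted into 1152×648, the render spans the width; its height is 1152 / 2.760 ≈ 417.39 px.
Scaling 1152 → 564 is ×0.4896, so the height becomes 417.39 × 0.4896 ≈ 204.35 px.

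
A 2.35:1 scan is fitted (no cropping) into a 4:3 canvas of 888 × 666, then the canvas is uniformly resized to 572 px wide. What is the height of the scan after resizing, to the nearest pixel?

243 px

Fitted into 888×666, the scan spans the width; its height is 888 / 2.350 ≈ 377.87 px.
Scaling 888 → 572 is ×0.6441, so the height becomes 377.87 × 0.6441 ≈ 243.40 px.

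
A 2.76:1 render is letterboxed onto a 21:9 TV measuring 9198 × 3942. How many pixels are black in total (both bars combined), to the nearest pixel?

2.76:1 is wider than 21:9, so it spans the full width.
The render is 9198 / 2.760 ≈ 3332.6087 px tall.
Leftover height: 3942 − 3332.6087 = 609.3913 px.
Bar area = 609.3913 × 9198 ≈ 5605181 px.

5605181 pixels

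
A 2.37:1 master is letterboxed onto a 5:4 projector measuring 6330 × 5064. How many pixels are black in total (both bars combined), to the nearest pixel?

15148411 pixels

2.37:1 (2.370) > 5:4 (1.250), so the master fills the width.
That makes the image 2670.8861 px tall (6330 / 2.370).
Leftover height: 5064 − 2670.8861 = 2393.1139 px.
That's 2393.1139 × 6330 ≈ 15148411 black pixels.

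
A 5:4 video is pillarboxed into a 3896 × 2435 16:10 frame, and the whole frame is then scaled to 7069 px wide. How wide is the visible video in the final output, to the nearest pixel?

5523 px

Fitted into 3896×2435, the video spans the height; its width is 2435 × 5/4 ≈ 3043.75 px.
Resizing to 7069 px wide multiplies everything by 1.8144: 3043.75 → 5522.66 px.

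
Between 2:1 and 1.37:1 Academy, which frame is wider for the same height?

2:1

2 and 1.37; 2 > 1.37.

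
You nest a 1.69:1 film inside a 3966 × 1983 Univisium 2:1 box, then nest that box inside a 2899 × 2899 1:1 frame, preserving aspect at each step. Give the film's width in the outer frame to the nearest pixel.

2450 px

First fit — 1.69:1 into 3966×1983 spans the height: 3351.27 × 1983.00.
The Univisium 2:1 canvas is width-limited in 2899×2899, giving 2899.00 × 1449.50; scale factor 0.7310.
Applying the same ×0.7310: 3351.27 → 2449.66.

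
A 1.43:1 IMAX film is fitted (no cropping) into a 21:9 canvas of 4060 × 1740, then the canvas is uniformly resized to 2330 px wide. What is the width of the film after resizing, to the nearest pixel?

In the 4060×1740 frame the film fills the height: width = 1740 × 1.430 ≈ 2488.20 px.
The frame scales by 2330/4060 = 0.5739; 2488.20 × 0.5739 ≈ 1427.96 px.

1428 px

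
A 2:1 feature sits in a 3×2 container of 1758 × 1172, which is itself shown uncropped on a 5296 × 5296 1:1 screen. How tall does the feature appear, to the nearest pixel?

Inside the 1758×1172 canvas the feature is width-limited at 1758.00 × 879.00.
The 3×2 canvas is width-limited in 5296×5296, giving 5296.00 × 3530.67; scale factor 3.0125.
So the feature's height is 879.00 × 3.0125 ≈ 2648.00.

2648 px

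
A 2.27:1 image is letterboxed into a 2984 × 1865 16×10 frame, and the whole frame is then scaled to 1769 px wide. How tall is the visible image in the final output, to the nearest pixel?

In the 2984×1865 frame the image fills the width: height = 2984 / 2.270 ≈ 1314.54 px.
Scaling 2984 → 1769 is ×0.5928, so the height becomes 1314.54 × 0.5928 ≈ 779.30 px.

779 px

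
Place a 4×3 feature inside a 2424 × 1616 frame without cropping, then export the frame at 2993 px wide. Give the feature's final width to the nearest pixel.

2660 px

Fitted into 2424×1616, the feature spans the height; its width is 1616 × 4/3 ≈ 2154.67 px.
The frame scales by 2993/2424 = 1.2347; 2154.67 × 1.2347 ≈ 2660.44 px.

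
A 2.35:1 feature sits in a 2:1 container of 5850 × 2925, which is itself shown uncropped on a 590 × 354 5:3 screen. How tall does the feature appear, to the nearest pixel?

2.35:1 in 5850×2925: fills the width, so the feature is 5850.00 × 2489.36.
2:1 in 590×354: fills the width, so the intermediate becomes 590.00 × 295.00 — a scale of ×0.1009.
So the feature's height is 2489.36 × 0.1009 ≈ 251.06.

251 px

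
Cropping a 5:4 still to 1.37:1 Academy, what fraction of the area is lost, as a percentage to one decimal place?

The width stays; only height is cut (since 1.37:1 Academy is wider than 5:4).
(1.250)/(1.370) ≈ 0.912 of the area survives, leaving 8.76% discarded.

8.8%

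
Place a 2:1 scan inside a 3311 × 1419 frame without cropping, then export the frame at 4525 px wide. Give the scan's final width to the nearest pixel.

3879 px

In the 3311×1419 frame the scan fills the height: width = 1419 × 2/1 ≈ 2838.00 px.
The frame scales by 4525/3311 = 1.3667; 2838.00 × 1.3667 ≈ 3878.57 px.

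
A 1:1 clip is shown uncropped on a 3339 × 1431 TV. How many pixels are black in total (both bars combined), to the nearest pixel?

1:1 is narrower than 21×9, so it spans the full height.
That makes the image 1431.0000 px wide (1431 × 1/1).
3339 − 1431.0000 = 1908.0000 px of bars.
Across the 1431-px span: 1908.0000 × 1431 ≈ 2730348 px.

2730348 pixels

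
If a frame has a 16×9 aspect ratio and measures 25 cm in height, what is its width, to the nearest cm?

At 16×9, 25·16/9 ≈ 44.44.

44 cm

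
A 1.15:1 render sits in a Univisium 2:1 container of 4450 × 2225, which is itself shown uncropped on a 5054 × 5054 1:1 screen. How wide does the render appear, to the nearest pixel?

2906 px

First fit — 1.15:1 into 4450×2225 spans the height: 2558.75 × 2225.00.
Univisium 2:1 in 5054×5054: fills the width, so the intermediate becomes 5054.00 × 2527.00 — a scale of ×1.1357.
The render scales with it: width 2558.75 × 1.1357 ≈ 2906.05.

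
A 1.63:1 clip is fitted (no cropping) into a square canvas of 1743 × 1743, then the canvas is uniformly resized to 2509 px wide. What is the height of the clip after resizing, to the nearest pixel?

In the 1743×1743 frame the clip fills the width: height = 1743 / 1.630 ≈ 1069.33 px.
Scaling 1743 → 2509 is ×1.4395, so the height becomes 1069.33 × 1.4395 ≈ 1539.26 px.

1539 px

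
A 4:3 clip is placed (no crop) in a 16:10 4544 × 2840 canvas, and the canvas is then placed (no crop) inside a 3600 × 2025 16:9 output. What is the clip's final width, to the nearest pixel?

Inside the 4544×2840 canvas the clip is height-limited at 3786.67 × 2840.00.
Second fit — the 16:10 canvas into 3600×2025 spans the height: 3240.00 × 2025.00 (×0.7130 from 4544×2840).
So the clip's width is 3786.67 × 0.7130 ≈ 2700.00.

2700 px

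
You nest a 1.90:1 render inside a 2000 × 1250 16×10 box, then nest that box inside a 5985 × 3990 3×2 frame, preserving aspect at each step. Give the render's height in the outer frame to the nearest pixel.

First fit — 1.90:1 into 2000×1250 spans the width: 2000.00 × 1052.63.
The 16×10 canvas is width-limited in 5985×3990, giving 5985.00 × 3740.62; scale factor 2.9925.
Applying the same ×2.9925: 1052.63 → 3150.00.

3150 px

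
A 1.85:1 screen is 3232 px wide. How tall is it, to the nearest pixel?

1747 px

3232 / 1.850 = 1747.03.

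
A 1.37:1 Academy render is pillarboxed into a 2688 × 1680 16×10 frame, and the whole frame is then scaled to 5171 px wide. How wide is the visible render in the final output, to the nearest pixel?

4428 px

Fitted into 2688×1680, the render spans the height; its width is 1680 × 1.370 ≈ 2301.60 px.
Resizing to 5171 px wide multiplies everything by 1.9237: 2301.60 → 4427.67 px.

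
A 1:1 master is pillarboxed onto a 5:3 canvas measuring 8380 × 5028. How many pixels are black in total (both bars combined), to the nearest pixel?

16853856 pixels

1:1 is narrower than 5:3, so it spans the full height.
Content width = 5028 × 1/1 ≈ 5028.0000 px.
8380 − 5028.0000 = 3352.0000 px of bars.
That's 3352.0000 × 5028 ≈ 16853856 black pixels.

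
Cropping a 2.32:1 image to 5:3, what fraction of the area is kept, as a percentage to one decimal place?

71.8%

The height stays; only width is cut (since 5:3 is narrower than 2.32:1).
(1.667)/(2.320) ≈ 0.718 of the area survives.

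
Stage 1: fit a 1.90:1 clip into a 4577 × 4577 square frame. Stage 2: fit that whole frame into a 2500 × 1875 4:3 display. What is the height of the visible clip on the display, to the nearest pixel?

987 px

1.90:1 in 4577×4577: fills the width, so the clip is 4577.00 × 2408.95.
The square canvas is height-limited in 2500×1875, giving 1875.00 × 1875.00; scale factor 0.4097.
So the clip's height is 2408.95 × 0.4097 ≈ 986.84.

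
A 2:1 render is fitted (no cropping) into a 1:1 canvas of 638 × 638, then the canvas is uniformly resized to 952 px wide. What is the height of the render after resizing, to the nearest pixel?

476 px

In the 638×638 frame the render fills the width: height = 638 × 1/2 ≈ 319.00 px.
Resizing to 952 px wide multiplies everything by 1.4922: 319.00 → 476.00 px.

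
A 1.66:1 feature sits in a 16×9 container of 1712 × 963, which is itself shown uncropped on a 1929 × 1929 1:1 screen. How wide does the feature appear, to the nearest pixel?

First fit — 1.66:1 into 1712×963 spans the height: 1598.58 × 963.00.
16×9 in 1929×1929: fills the width, so the intermediate becomes 1929.00 × 1085.06 — a scale of ×1.1268.
The feature scales with it: width 1598.58 × 1.1268 ≈ 1801.20.

1801 px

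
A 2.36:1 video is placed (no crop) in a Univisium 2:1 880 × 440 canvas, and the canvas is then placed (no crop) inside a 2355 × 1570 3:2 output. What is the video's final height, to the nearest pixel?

998 px

2.36:1 in 880×440: fills the width, so the video is 880.00 × 372.88.
The Univisium 2:1 canvas is width-limited in 2355×1570, giving 2355.00 × 1177.50; scale factor 2.6761.
Applying the same ×2.6761: 372.88 → 997.88.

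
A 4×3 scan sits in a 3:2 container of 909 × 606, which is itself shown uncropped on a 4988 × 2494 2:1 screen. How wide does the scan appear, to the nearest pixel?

3325 px

4×3 in 909×606: fills the height, so the scan is 808.00 × 606.00.
Second fit — the 3:2 canvas into 4988×2494 spans the height: 3741.00 × 2494.00 (×4.1155 from 909×606).
Applying the same ×4.1155: 808.00 → 3325.33.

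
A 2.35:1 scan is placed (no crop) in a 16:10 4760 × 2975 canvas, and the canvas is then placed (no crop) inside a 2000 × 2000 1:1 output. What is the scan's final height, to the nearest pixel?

2.35:1 in 4760×2975: fills the width, so the scan is 4760.00 × 2025.53.
The 16:10 canvas is width-limited in 2000×2000, giving 2000.00 × 1250.00; scale factor 0.4202.
The scan scales with it: height 2025.53 × 0.4202 ≈ 851.06.

851 px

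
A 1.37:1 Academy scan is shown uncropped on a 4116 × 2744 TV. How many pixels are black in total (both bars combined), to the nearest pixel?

Since 1.370 < 1.500, the scan is height-limited.
Content width = 2744 × 1.370 ≈ 3759.2800 px.
4116 − 3759.2800 = 356.7200 px of bars.
That's 356.7200 × 2744 ≈ 978840 black pixels.

978840 pixels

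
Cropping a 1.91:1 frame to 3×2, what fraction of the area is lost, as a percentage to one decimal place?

21.5%

3×2 is narrower than 1.91:1, so the crop keeps the full height and trims the width.
Fraction kept = (1.500)/(1.910) ≈ 78.53%, so 21.47% is lost.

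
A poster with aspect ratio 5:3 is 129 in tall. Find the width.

215 in

At 5:3, 129 / 3 × 5 ≈ 215.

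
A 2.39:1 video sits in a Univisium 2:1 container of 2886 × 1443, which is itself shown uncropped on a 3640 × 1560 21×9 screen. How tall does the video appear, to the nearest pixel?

Inside the 2886×1443 canvas the video is width-limited at 2886.00 × 1207.53.
Second fit — the Univisium 2:1 canvas into 3640×1560 spans the height: 3120.00 × 1560.00 (×1.0811 from 2886×1443).
Applying the same ×1.0811: 1207.53 → 1305.44.

1305 px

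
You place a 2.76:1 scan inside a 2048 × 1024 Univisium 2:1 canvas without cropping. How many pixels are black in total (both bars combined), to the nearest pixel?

577477 pixels

2.76:1 is wider than Univisium 2:1, so it spans the full width.
Content height = 2048 / 2.760 ≈ 742.0290 px.
Leftover height: 1024 − 742.0290 = 281.9710 px.
Bar area = 281.9710 × 2048 ≈ 577477 px.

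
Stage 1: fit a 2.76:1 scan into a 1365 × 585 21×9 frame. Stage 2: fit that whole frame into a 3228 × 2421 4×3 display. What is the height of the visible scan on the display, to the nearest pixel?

1170 px

2.76:1 in 1365×585: fills the width, so the scan is 1365.00 × 494.57.
Second fit — the 21×9 canvas into 3228×2421 spans the width: 3228.00 × 1383.43 (×2.3648 from 1365×585).
So the scan's height is 494.57 × 2.3648 ≈ 1169.57.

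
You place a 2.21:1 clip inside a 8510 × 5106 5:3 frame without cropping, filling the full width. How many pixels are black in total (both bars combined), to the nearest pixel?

10682784 pixels

Content height = 8510 / 2.210 ≈ 3850.6787 px.
5106 − 3850.6787 = 1255.3213 px of bars.
Bar area = 1255.3213 × 8510 ≈ 10682784 px.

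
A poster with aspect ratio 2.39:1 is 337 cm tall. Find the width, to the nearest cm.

805 cm

At 2.39:1, 337 × 2.390 ≈ 805.43.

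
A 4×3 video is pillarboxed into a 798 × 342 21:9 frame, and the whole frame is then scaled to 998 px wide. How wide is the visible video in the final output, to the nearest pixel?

570 px

At 798×342 the video is height-limited, so width = 342 × 4/3 ≈ 456.00 px.
The frame scales by 998/798 = 1.2506; 456.00 × 1.2506 ≈ 570.29 px.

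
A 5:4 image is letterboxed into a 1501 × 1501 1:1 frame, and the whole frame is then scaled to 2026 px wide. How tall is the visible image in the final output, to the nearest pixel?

1621 px

At 1501×1501 the image is width-limited, so height = 1501 × 4/5 ≈ 1200.80 px.
The frame scales by 2026/1501 = 1.3498; 1200.80 × 1.3498 ≈ 1620.80 px.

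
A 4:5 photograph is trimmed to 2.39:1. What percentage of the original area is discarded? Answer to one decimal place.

2.39:1 is wider than 4:5, so the crop keeps the full width and trims the height.
Fraction kept = (0.800)/(2.390) ≈ 33.47%, so 66.53% is lost.

66.5%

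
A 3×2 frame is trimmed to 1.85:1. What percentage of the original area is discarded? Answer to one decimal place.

18.9%

1.85:1 is wider than 3×2, so the crop keeps the full width and trims the height.
Fraction kept = (1.500)/(1.850) ≈ 81.08%, so 18.92% is lost.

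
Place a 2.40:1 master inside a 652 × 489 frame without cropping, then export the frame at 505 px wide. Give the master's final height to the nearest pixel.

In the 652×489 frame the master fills the width: height = 652 / 2.400 ≈ 271.67 px.
Scaling 652 → 505 is ×0.7745, so the height becomes 271.67 × 0.7745 ≈ 210.42 px.

210 px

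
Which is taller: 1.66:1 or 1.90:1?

1.66 and 1.9; 1.9 > 1.66. The smaller width-to-height ratio is the taller frame.

1.66:1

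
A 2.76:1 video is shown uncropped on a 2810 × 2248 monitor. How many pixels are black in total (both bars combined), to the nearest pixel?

Since 2.760 > 1.250, the video is width-limited.
The video is 2810 / 2.760 ≈ 1018.1159 px tall.
2248 − 1018.1159 = 1229.8841 px of bars.
Across the 2810-px span: 1229.8841 × 2810 ≈ 3455974 px.

3455974 pixels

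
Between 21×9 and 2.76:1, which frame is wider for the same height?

2.76:1

21×9 = 2.333 and 2.76; 2.76 > 2.333.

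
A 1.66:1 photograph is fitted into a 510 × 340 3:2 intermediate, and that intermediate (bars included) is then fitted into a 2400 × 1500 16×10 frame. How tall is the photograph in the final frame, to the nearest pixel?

Inside the 510×340 canvas the photograph is width-limited at 510.00 × 307.23.
3:2 in 2400×1500: fills the height, so the intermediate becomes 2250.00 × 1500.00 — a scale of ×4.4118.
The photograph scales with it: height 307.23 × 4.4118 ≈ 1355.42.

1355 px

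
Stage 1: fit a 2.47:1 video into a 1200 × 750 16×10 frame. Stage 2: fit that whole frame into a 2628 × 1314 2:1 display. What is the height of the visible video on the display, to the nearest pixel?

851 px

First fit — 2.47:1 into 1200×750 spans the width: 1200.00 × 485.83.
Second fit — the 16×10 canvas into 2628×1314 spans the height: 2102.40 × 1314.00 (×1.7520 from 1200×750).
So the video's height is 485.83 × 1.7520 ≈ 851.17.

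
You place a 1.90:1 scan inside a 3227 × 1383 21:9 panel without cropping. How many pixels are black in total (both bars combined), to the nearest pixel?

828832 pixels

Since 1.900 < 2.333, the scan is height-limited.
Content width = 1383 × 1.900 ≈ 2627.7000 px.
Black = 3227 − 2627.7000 = 599.3000 px.
Across the 1383-px span: 599.3000 × 1383 ≈ 828832 px.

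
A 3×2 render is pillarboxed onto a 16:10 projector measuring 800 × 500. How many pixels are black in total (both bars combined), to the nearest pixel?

Since 1.500 < 1.600, the render is height-limited.
That makes the image 750.0000 px wide (500 × 3/2).
Leftover width: 800 − 750.0000 = 50.0000 px.
Across the 500-px span: 50.0000 × 500 ≈ 25000 px.

25000 pixels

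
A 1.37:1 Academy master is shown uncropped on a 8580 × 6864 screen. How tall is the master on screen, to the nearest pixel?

1.37:1 Academy (1.370) > 5:4 (1.250), so the master fills the width.
That makes the image 6262.77 px tall (8580 / 1.370).

6263 px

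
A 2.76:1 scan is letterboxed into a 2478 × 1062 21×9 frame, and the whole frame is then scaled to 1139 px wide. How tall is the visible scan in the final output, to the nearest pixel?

Fitted into 2478×1062, the scan spans the width; its height is 2478 / 2.760 ≈ 897.83 px.
Scaling 2478 → 1139 is ×0.4596, so the height becomes 897.83 × 0.4596 ≈ 412.68 px.

413 px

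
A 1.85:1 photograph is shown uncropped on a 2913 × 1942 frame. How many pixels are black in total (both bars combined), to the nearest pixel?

1070252 pixels

Since 1.850 > 1.500, the photograph is width-limited.
That makes the image 1574.5946 px tall (2913 / 1.850).
Leftover height: 1942 − 1574.5946 = 367.4054 px.
Bar area = 367.4054 × 2913 ≈ 1070252 px.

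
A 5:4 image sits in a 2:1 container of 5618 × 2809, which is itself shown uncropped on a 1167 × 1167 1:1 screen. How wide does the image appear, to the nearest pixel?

729 px

5:4 in 5618×2809: fills the height, so the image is 3511.25 × 2809.00.
The 2:1 canvas is width-limited in 1167×1167, giving 1167.00 × 583.50; scale factor 0.2077.
The image scales with it: width 3511.25 × 0.2077 ≈ 729.38.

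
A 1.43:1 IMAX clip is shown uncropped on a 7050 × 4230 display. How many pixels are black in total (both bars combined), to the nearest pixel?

4234653 pixels

Since 1.430 < 1.667, the clip is height-limited.
The clip is 4230 × 1.430 ≈ 6048.9000 px wide.
7050 − 6048.9000 = 1001.1000 px of bars.
Across the 4230-px span: 1001.1000 × 4230 ≈ 4234653 px.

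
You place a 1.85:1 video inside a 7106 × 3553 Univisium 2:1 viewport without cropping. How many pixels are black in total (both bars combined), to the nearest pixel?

1.85:1 is narrower than Univisium 2:1, so it spans the full height.
The video is 3553 × 1.850 ≈ 6573.0500 px wide.
Black = 7106 − 6573.0500 = 532.9500 px.
Across the 3553-px span: 532.9500 × 3553 ≈ 1893571 px.

1893571 pixels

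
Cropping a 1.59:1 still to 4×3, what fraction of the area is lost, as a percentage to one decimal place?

Going from 1.59:1 to 4×3 means cutting width while keeping height.
(1.333)/(1.590) ≈ 0.839 of the area survives, leaving 16.14% discarded.

16.1%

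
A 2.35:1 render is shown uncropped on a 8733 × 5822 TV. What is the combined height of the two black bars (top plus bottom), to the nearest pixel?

2106 px

2.35:1 is wider than 3:2, so it spans the full width.
The render is 8733 / 2.350 ≈ 3716.17 px tall.
Leftover height: 5822 − 3716.17 = 2105.83 px.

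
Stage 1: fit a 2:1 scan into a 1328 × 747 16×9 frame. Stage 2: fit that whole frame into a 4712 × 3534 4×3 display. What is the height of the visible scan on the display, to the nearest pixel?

Inside the 1328×747 canvas the scan is width-limited at 1328.00 × 664.00.
16×9 in 4712×3534: fills the width, so the intermediate becomes 4712.00 × 2650.50 — a scale of ×3.5482.
Applying the same ×3.5482: 664.00 → 2356.00.

2356 px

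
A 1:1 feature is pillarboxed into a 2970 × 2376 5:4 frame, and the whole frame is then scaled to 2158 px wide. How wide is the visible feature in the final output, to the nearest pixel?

In the 2970×2376 frame the feature fills the height: width = 2376 × 1/1 ≈ 2376.00 px.
Scaling 2970 → 2158 is ×0.7266, so the width becomes 2376.00 × 0.7266 ≈ 1726.40 px.

1726 px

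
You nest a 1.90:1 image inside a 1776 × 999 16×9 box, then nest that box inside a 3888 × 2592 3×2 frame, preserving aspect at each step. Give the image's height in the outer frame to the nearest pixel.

1.90:1 in 1776×999: fills the width, so the image is 1776.00 × 934.74.
The 16×9 canvas is width-limited in 3888×2592, giving 3888.00 × 2187.00; scale factor 2.1892.
Applying the same ×2.1892: 934.74 → 2046.32.

2046 px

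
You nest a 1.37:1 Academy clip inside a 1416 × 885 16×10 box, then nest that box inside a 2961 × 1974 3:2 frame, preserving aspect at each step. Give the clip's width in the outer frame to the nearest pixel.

First fit — 1.37:1 Academy into 1416×885 spans the height: 1212.45 × 885.00.
The 16×10 canvas is width-limited in 2961×1974, giving 2961.00 × 1850.62; scale factor 2.0911.
So the clip's width is 1212.45 × 2.0911 ≈ 2535.36.

2535 px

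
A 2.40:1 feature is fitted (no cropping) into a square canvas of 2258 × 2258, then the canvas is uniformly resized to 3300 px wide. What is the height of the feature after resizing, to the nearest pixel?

Fitted into 2258×2258, the feature spans the width; its height is 2258 / 2.400 ≈ 940.83 px.
The frame scales by 3300/2258 = 1.4615; 940.83 × 1.4615 ≈ 1375.00 px.

1375 px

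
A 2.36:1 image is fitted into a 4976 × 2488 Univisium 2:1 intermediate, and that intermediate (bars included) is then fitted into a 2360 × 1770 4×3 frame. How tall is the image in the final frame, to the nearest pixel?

Inside the 4976×2488 canvas the image is width-limited at 4976.00 × 2108.47.
The Univisium 2:1 canvas is width-limited in 2360×1770, giving 2360.00 × 1180.00; scale factor 0.4743.
So the image's height is 2108.47 × 0.4743 ≈ 1000.00.

1000 px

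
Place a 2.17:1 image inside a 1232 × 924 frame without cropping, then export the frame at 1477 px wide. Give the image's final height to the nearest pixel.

681 px

In the 1232×924 frame the image fills the width: height = 1232 / 2.170 ≈ 567.74 px.
Resizing to 1477 px wide multiplies everything by 1.1989: 567.74 → 680.65 px.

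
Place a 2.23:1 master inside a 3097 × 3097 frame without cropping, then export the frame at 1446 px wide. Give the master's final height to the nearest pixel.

Fitted into 3097×3097, the master spans the width; its height is 3097 / 2.230 ≈ 1388.79 px.
The frame scales by 1446/3097 = 0.4669; 1388.79 × 0.4669 ≈ 648.43 px.

648 px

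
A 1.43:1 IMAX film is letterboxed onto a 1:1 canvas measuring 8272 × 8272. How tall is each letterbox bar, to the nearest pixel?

1.43:1 IMAX is wider than 1:1, so it spans the full width.
Content height = 8272 / 1.430 ≈ 5784.62 px.
Black = 8272 − 5784.62 = 2487.38 px, or 1243.69 per bar.

1244 px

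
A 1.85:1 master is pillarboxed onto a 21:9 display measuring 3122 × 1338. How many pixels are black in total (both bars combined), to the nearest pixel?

865285 pixels

1.85:1 (1.850) < 21:9 (2.333), so the master fills the height.
Content width = 1338 × 1.850 ≈ 2475.3000 px.
Black = 3122 − 2475.3000 = 646.7000 px.
Bar area = 646.7000 × 1338 ≈ 865285 px.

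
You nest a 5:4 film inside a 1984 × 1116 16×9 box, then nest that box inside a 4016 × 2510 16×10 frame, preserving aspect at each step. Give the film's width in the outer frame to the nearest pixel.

2824 px

Inside the 1984×1116 canvas the film is height-limited at 1395.00 × 1116.00.
Second fit — the 16×9 canvas into 4016×2510 spans the width: 4016.00 × 2259.00 (×2.0242 from 1984×1116).
The film scales with it: width 1395.00 × 2.0242 ≈ 2823.75.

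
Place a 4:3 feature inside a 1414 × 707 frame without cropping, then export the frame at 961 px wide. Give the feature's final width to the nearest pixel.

In the 1414×707 frame the feature fills the height: width = 707 × 4/3 ≈ 942.67 px.
Scaling 1414 → 961 is ×0.6796, so the width becomes 942.67 × 0.6796 ≈ 640.67 px.

641 px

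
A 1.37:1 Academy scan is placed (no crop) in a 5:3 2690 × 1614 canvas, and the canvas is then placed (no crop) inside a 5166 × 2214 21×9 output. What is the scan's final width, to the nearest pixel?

3033 px

Inside the 2690×1614 canvas the scan is height-limited at 2211.18 × 1614.00.
Second fit — the 5:3 canvas into 5166×2214 spans the height: 3690.00 × 2214.00 (×1.3717 from 2690×1614).
So the scan's width is 2211.18 × 1.3717 ≈ 3033.18.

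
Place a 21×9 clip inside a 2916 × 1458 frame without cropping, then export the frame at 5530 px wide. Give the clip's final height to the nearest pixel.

2370 px

At 2916×1458 the clip is width-limited, so height = 2916 × 9/21 ≈ 1249.71 px.
The frame scales by 5530/2916 = 1.8964; 1249.71 × 1.8964 ≈ 2370.00 px.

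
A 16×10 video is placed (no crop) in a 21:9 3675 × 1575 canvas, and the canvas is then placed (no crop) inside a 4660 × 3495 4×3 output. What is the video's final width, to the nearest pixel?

16×10 in 3675×1575: fills the height, so the video is 2520.00 × 1575.00.
21:9 in 4660×3495: fills the width, so the intermediate becomes 4660.00 × 1997.14 — a scale of ×1.2680.
So the video's width is 2520.00 × 1.2680 ≈ 3195.43.

3195 px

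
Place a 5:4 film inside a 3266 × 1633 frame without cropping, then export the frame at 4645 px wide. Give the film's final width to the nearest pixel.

2903 px

At 3266×1633 the film is height-limited, so width = 1633 × 5/4 ≈ 2041.25 px.
Scaling 3266 → 4645 is ×1.4222, so the width becomes 2041.25 × 1.4222 ≈ 2903.12 px.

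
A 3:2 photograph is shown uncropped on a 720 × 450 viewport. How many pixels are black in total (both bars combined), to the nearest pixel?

20250 pixels

3:2 is narrower than 16×10, so it spans the full height.
Content width = 450 × 3/2 ≈ 675.0000 px.
720 − 675.0000 = 45.0000 px of bars.
Bar area = 45.0000 × 450 ≈ 20250 px.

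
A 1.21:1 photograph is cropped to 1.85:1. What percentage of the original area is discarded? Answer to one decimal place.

34.6%

1.85:1 is wider than 1.21:1, so the crop keeps the full width and trims the height.
Fraction kept = (1.210)/(1.850) ≈ 65.41%, so 34.59% is lost.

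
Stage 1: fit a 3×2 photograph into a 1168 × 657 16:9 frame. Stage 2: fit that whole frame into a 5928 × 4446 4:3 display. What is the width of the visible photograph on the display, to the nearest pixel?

3×2 in 1168×657: fills the height, so the photograph is 985.50 × 657.00.
Second fit — the 16:9 canvas into 5928×4446 spans the width: 5928.00 × 3334.50 (×5.0753 from 1168×657).
Applying the same ×5.0753: 985.50 → 5001.75.

5002 px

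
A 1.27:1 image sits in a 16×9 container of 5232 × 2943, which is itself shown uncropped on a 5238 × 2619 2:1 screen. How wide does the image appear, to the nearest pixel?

Inside the 5232×2943 canvas the image is height-limited at 3737.61 × 2943.00.
16×9 in 5238×2619: fills the height, so the intermediate becomes 4656.00 × 2619.00 — a scale of ×0.8899.
Applying the same ×0.8899: 3737.61 → 3326.13.

3326 px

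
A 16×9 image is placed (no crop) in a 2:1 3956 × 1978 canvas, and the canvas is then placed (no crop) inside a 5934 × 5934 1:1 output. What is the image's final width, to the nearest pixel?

5275 px

First fit — 16×9 into 3956×1978 spans the height: 3516.44 × 1978.00.
The 2:1 canvas is width-limited in 5934×5934, giving 5934.00 × 2967.00; scale factor 1.5000.
The image scales with it: width 3516.44 × 1.5000 ≈ 5274.67.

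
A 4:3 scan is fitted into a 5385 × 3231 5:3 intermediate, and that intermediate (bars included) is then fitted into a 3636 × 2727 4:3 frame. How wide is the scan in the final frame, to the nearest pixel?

First fit — 4:3 into 5385×3231 spans the height: 4308.00 × 3231.00.
Second fit — the 5:3 canvas into 3636×2727 spans the width: 3636.00 × 2181.60 (×0.6752 from 5385×3231).
The scan scales with it: width 4308.00 × 0.6752 ≈ 2908.80.

2909 px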